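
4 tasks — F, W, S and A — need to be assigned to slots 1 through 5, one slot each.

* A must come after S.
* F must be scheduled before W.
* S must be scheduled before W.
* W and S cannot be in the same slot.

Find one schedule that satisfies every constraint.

F=1, W=2, A=2, S=1

Checking: S(1) before A(2); S(1) before W(2); F(1) before W(2); W(2) != S(1).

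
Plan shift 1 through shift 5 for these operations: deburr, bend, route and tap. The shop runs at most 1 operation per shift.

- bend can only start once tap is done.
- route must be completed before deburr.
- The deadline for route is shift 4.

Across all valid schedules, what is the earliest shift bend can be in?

Precedence pushes bend to at least shift 2.
bend at shift 2 is achievable: bend in shift 2; tap in shift 1; route in shift 3; deburr in shift 4.

shift 2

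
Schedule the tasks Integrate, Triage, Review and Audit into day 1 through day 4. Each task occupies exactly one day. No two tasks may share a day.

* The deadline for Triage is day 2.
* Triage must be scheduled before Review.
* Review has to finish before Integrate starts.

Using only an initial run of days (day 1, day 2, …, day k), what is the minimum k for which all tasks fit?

The precedence chain requires at least 3 distinct days.
With at most 1 per day and 4 tasks, at least 4 days are needed.
4 works (last occupied day: day 4): for example Audit in day 4, Triage in day 1, Review in day 2, Integrate in day 3.

4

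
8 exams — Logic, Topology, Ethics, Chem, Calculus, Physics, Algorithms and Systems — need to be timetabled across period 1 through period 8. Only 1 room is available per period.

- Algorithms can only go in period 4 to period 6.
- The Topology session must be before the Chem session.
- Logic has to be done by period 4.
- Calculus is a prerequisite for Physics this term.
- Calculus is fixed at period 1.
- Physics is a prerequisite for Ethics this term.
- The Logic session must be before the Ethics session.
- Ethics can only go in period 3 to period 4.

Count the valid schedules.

12

Splitting on Logic: it can be period 2 (6), period 3 (6). Listing each branch's schedules as (Topology, Ethics, Chem, Calculus, Physics, Algorithms, Systems) by period number:
Logic=period 2: (5,4,7,1,3,6,8) (5,4,8,1,3,6,7) (6,4,7,1,3,5,8) (6,4,8,1,3,5,7) (7,4,8,1,3,5,6) (7,4,8,1,3,6,5) — 6.
Logic=period 3: (5,4,7,1,2,6,8) (5,4,8,1,2,6,7) (6,4,7,1,2,5,8) (6,4,8,1,2,5,7) (7,4,8,1,2,5,6) (7,4,8,1,2,6,5) — 6.
Summing: 6 + 6 = 12.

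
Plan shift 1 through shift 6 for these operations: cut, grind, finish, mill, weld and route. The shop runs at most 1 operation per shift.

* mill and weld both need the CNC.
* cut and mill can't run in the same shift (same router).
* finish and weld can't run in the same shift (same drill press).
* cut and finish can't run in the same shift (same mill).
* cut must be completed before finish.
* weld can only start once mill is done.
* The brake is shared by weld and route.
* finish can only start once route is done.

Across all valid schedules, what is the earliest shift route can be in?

shift 1

Downstream work caps route at shift 5.
route at shift 1 is achievable: mill -> shift 4; finish -> shift 3; weld -> shift 5; route -> shift 1; cut -> shift 2; grind -> shift 6.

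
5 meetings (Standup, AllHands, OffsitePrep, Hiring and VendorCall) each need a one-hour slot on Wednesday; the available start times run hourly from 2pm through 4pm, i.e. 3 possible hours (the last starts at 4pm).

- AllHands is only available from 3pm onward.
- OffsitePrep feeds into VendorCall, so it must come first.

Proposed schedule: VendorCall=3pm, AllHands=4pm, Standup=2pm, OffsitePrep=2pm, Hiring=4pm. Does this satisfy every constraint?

Yes, all constraints hold

OffsitePrep feeds into VendorCall, so it must come first — holds.
AllHands is only available from 3pm onward — holds.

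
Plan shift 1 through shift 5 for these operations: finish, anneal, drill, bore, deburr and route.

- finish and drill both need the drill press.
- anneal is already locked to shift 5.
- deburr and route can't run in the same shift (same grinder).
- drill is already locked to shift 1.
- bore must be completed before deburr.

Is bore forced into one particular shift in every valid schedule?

No

bore can be shift 1 (e.g. anneal -> shift 5; route -> shift 1; bore -> shift 1; deburr -> shift 2; drill -> shift 1; finish -> shift 2) or shift 2 (e.g. drill=shift 1; deburr=shift 3; bore=shift 2; anneal=shift 5; route=shift 1; finish=shift 2).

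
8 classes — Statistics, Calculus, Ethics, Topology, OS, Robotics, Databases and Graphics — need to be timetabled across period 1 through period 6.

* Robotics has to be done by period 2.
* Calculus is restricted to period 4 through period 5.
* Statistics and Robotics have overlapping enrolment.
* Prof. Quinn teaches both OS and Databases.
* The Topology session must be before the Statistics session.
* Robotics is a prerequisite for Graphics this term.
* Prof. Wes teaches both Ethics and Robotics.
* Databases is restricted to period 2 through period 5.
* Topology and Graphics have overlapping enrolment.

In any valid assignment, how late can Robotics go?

period 2

Robotics's own window allows nothing later than period 2.
Robotics at period 2 is achievable: Graphics in period 3; Databases in period 2; Ethics in period 1; Statistics in period 3; OS in period 1; Topology in period 1; Robotics in period 2; Calculus in period 4.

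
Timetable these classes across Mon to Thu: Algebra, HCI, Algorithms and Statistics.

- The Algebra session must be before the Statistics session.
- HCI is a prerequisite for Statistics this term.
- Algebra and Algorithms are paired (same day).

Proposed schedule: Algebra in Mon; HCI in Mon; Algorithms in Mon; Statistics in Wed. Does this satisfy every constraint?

The Algebra session must be before the Statistics session — holds.
HCI is a prerequisite for Statistics this term — holds.
Algebra and Algorithms are paired (same day) — holds.

Valid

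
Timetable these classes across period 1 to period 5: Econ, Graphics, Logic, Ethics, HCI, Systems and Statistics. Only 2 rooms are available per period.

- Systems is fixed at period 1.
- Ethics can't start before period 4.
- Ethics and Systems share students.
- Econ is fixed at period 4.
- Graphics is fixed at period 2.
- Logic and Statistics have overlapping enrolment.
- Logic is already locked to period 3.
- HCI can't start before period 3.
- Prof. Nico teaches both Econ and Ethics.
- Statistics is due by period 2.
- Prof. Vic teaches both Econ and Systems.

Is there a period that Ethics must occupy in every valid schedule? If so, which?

period 5

Ethics's window is period 4–period 5.
Econ is fixed at period 4, and Ethics can't share a period with Econ.
So Ethics must be period 5.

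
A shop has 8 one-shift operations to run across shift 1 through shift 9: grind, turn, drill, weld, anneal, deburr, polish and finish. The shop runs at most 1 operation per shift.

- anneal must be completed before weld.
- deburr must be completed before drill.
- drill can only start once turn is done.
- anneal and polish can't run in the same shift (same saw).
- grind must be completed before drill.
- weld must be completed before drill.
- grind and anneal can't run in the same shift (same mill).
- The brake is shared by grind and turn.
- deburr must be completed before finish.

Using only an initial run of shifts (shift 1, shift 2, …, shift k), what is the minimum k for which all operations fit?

8

The precedence chain requires at least 3 distinct shifts.
With at most 1 per shift and 8 operations, at least 8 shifts are needed.
8 works (last occupied shift: shift 8): for example grind -> shift 4; deburr -> shift 3; finish -> shift 7; weld -> shift 2; polish -> shift 8; anneal -> shift 1; drill -> shift 6; turn -> shift 5.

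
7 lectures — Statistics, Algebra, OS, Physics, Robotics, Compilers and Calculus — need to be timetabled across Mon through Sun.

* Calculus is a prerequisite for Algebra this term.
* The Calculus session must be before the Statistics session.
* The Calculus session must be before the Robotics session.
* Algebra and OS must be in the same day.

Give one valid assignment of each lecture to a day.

Algebra in Tue, Statistics in Tue, Physics in Mon, OS in Tue, Calculus in Mon, Robotics in Tue, Compilers in Mon

Checking: Calculus(Mon) before Statistics(Tue); Calculus(Mon) before Robotics(Tue); Calculus(Mon) before Algebra(Tue); Algebra = OS = Tue.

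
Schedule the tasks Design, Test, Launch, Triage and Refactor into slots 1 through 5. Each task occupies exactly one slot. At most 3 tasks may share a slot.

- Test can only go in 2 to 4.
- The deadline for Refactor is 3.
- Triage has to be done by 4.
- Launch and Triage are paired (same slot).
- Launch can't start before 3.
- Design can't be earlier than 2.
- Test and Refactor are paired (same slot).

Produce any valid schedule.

Design -> 2, Launch -> 3, Triage -> 3, Refactor -> 2, Test -> 2

Checking: Launch = Triage = 3; Test = Refactor = 2; Test=2 in [2,4]; Launch=3 in [3,5]; Triage=3 in [1,4]; Design=2 in [2,5]; Refactor=2 in [1,3]; max 3 per slot (cap 3).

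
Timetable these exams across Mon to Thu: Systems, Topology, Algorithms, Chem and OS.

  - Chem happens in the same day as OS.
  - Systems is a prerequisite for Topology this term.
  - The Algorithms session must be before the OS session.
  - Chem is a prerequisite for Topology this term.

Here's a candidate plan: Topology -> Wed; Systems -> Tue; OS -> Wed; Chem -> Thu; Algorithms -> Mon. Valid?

Chem is a prerequisite for Topology this term — violated.
Systems is a prerequisite for Topology this term — holds.
The Algorithms session must be before the OS session — holds.
Chem happens in the same day as OS — violated.

No — it violates: Chem is a prerequisite for Topology this term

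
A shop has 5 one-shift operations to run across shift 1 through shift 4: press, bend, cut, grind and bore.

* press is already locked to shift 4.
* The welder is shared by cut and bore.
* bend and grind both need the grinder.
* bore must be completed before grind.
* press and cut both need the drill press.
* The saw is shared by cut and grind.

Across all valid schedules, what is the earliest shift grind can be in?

shift 2

Precedence pushes grind to at least shift 2.
grind at shift 2 is achievable: grind in shift 2; cut in shift 3; bend in shift 1; press in shift 4; bore in shift 1.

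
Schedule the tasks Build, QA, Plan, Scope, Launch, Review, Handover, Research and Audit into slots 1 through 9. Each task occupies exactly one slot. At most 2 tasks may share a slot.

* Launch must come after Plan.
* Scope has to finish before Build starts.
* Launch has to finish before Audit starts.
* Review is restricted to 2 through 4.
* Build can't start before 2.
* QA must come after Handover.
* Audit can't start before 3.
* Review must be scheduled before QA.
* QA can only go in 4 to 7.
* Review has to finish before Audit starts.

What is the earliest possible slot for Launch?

Precedence pushes Launch to at least 2; downstream work caps Launch at 8.
Launch at 2 is achievable: Launch=2, Handover=3, Research=5, Build=4, Scope=1, Review=2, Audit=3, Plan=1, QA=4.

2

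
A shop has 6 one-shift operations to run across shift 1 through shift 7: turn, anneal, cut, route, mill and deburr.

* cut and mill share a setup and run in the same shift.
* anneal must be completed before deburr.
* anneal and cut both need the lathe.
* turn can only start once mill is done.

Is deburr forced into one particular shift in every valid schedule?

deburr can be shift 2 (e.g. deburr in shift 2; cut in shift 2; turn in shift 3; mill in shift 2; route in shift 1; anneal in shift 1) or shift 3 (e.g. route in shift 1, mill in shift 1, anneal in shift 2, cut in shift 1, turn in shift 2, deburr in shift 3).

No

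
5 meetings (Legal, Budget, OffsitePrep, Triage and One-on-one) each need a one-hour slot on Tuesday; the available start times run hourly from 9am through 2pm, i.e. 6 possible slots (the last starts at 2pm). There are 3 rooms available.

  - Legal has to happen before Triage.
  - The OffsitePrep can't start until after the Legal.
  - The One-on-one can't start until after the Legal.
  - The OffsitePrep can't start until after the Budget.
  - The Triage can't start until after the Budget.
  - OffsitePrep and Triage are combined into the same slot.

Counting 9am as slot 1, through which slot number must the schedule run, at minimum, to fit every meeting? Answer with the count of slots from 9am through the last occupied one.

2 slots

The precedence chain requires at least 2 distinct slots.
With at most 3 per slot and 5 meetings, at least 2 slots are needed.
2 works (last occupied slot: 10am): for example Budget -> 9am; Legal -> 9am; One-on-one -> 10am; Triage -> 10am; OffsitePrep -> 10am.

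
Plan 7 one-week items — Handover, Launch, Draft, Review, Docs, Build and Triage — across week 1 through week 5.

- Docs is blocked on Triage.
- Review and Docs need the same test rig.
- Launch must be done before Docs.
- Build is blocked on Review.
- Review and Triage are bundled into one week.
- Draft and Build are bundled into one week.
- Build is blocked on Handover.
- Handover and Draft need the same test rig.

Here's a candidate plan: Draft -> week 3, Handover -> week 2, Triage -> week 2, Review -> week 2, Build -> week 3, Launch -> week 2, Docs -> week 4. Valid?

Yes

Launch must be done before Docs — holds.
Build is blocked on Handover — holds.
Review and Docs need the same test rig — holds.
Docs is blocked on Triage — holds.
Handover and Draft need the same test rig — holds.
Draft and Build are bundled into one week — holds.
Build is blocked on Review — holds.
Review and Triage are bundled into one week — holds.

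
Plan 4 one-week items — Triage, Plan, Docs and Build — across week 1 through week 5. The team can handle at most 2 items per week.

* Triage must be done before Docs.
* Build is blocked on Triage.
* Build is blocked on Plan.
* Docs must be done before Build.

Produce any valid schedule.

Build=week 3, Plan=week 1, Docs=week 2, Triage=week 1

Checking: Triage(week 1) before Build(week 3); Triage(week 1) before Docs(week 2); Docs(week 2) before Build(week 3); Plan(week 1) before Build(week 3); max 2 per week (cap 2).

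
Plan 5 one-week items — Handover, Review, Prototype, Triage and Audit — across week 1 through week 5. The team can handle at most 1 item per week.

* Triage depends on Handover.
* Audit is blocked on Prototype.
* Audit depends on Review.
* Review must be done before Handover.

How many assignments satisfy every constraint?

9

Splitting on Handover: it can be week 2 (3), week 3 (4), week 4 (2). Listing each branch's schedules as (Review, Prototype, Triage, Audit) by week number:
Handover=week 2: (1,3,4,5) (1,3,5,4) (1,4,3,5) — 3.
Handover=week 3: (1,2,4,5) (1,2,5,4) (2,1,4,5) (2,1,5,4) — 4.
Handover=week 4: (1,2,5,3) (2,1,5,3) — 2.
Summing: 3 + 4 + 2 = 9.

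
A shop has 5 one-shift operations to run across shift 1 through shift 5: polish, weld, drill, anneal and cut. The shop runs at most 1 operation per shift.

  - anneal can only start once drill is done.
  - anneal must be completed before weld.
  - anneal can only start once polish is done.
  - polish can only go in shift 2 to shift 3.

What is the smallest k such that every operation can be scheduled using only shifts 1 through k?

5 shifts

The precedence chain requires at least 3 distinct shifts.
With at most 1 per shift and 5 operations, at least 5 shifts are needed.
Propagating the time windows through the other constraints, weld can't land before shift 4, so the schedule must run through at least shift 4.
5 works (last occupied shift: shift 5): for example anneal -> shift 3; weld -> shift 4; cut -> shift 5; drill -> shift 1; polish -> shift 2.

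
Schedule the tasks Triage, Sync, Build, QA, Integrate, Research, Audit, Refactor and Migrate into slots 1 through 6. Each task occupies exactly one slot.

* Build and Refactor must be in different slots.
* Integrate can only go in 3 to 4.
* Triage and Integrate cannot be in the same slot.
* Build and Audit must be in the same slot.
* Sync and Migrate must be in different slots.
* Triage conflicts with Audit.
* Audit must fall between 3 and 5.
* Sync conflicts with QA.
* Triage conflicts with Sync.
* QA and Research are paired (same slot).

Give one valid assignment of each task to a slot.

QA=1, Sync=2, Build=3, Audit=3, Refactor=1, Triage=1, Migrate=1, Integrate=3, Research=1

Checking: Build(3) != Refactor(1); Triage(1) != Integrate(3); Sync(2) != Migrate(1); Triage(1) != Audit(3); Sync(2) != QA(1); Triage(1) != Sync(2); Build = Audit = 3; QA = Research = 1; Integrate=3 in [3,4]; Audit=3 in [3,5].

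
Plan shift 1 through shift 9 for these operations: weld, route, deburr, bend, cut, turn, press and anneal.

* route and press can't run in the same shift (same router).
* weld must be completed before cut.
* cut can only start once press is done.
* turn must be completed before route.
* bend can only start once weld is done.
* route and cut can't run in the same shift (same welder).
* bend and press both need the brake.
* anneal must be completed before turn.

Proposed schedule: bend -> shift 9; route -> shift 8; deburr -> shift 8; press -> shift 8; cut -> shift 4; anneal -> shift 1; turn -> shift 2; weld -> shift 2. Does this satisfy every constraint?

weld must be completed before cut — holds.
cut can only start once press is done — violated.
anneal must be completed before turn — holds.
bend and press both need the brake — holds.
route and press can't run in the same shift (same router) — violated.
turn must be completed before route — holds.
bend can only start once weld is done — holds.
route and cut can't run in the same shift (same welder) — holds.

No — it violates: route and press can't run in the same shift (same router)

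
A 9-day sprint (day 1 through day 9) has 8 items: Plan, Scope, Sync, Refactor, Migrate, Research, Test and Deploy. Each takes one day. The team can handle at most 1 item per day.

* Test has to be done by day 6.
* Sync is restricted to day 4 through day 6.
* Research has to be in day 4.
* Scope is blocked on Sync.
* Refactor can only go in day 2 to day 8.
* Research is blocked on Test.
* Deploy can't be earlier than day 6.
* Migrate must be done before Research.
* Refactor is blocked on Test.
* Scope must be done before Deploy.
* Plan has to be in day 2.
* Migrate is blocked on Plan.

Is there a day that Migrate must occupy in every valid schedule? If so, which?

day 3

Plan is fixed at day 2 and must come before Migrate, so Migrate is at least day 3.
Research is fixed at day 4 and must come after Migrate, so Migrate is at most day 3.
So Migrate must be day 3.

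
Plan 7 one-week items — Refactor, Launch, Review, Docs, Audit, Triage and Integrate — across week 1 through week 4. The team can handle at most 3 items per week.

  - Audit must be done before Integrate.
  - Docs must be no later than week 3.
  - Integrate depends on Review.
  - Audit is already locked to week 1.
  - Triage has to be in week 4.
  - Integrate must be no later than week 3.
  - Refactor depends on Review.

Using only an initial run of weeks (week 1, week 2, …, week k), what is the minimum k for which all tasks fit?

4

The precedence chain requires at least 2 distinct weeks.
With at most 3 per week and 7 tasks, at least 3 weeks are needed.
Triage can't be placed before week 4, so the schedule must run through at least week 4.
4 works (last occupied week: week 4): for example Review in week 1, Integrate in week 2, Triage in week 4, Docs in week 1, Audit in week 1, Refactor in week 2, Launch in week 2.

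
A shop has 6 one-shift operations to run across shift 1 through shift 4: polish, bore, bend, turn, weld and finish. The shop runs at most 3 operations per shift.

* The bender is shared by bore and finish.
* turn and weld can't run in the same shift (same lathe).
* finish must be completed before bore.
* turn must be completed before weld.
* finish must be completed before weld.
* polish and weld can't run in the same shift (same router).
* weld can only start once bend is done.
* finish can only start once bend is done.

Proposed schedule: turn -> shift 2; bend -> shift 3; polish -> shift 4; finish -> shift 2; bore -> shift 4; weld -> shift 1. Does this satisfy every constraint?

No. weld can only start once bend is done is not satisfied.

polish and weld can't run in the same shift (same router) — holds.
The shop runs at most 3 operations per shift — holds.
The bender is shared by bore and finish — holds.
finish can only start once bend is done — violated.
weld can only start once bend is done — violated.
turn and weld can't run in the same shift (same lathe) — holds.
finish must be completed before weld — violated.
turn must be completed before weld — violated.
finish must be completed before bore — holds.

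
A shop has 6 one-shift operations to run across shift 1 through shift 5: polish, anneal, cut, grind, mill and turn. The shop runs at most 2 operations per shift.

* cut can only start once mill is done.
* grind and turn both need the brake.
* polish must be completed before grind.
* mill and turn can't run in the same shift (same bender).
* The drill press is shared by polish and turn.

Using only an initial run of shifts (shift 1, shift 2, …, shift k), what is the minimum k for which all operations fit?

3 shifts

The precedence chain requires at least 2 distinct shifts.
With at most 2 per shift and 6 operations, at least 3 shifts are needed.
3 works (last occupied shift: shift 3): for example mill in shift 1; turn in shift 3; cut in shift 2; anneal in shift 3; polish in shift 1; grind in shift 2.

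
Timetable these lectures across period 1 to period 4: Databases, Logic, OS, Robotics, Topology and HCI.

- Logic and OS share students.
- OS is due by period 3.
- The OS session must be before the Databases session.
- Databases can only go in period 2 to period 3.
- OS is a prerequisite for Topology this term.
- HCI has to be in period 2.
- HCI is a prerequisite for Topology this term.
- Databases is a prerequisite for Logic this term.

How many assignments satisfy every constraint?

Splitting on Databases: it can be period 2 (16), period 3 (16). Listing each branch's schedules as (Logic, OS, Robotics, Topology, HCI) by period number:
Databases=period 2: (3,1,1,3,2) (3,1,1,4,2) (3,1,2,3,2) (3,1,2,4,2) (3,1,3,3,2) (3,1,3,4,2) (3,1,4,3,2) (3,1,4,4,2) (4,1,1,3,2) (4,1,1,4,2) (4,1,2,3,2) (4,1,2,4,2) (4,1,3,3,2) (4,1,3,4,2) (4,1,4,3,2) (4,1,4,4,2) — 16.
Databases=period 3: (4,1,1,3,2) (4,1,1,4,2) (4,1,2,3,2) (4,1,2,4,2) (4,1,3,3,2) (4,1,3,4,2) (4,1,4,3,2) (4,1,4,4,2) (4,2,1,3,2) (4,2,1,4,2) (4,2,2,3,2) (4,2,2,4,2) (4,2,3,3,2) (4,2,3,4,2) (4,2,4,3,2) (4,2,4,4,2) — 16.
Summing: 16 + 16 = 32.

32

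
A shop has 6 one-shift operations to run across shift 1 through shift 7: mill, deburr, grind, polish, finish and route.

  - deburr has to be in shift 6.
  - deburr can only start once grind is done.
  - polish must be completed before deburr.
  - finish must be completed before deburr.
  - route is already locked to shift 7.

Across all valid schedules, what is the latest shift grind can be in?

Downstream work caps grind at shift 5.
grind at shift 5 is achievable: grind -> shift 5; finish -> shift 1; mill -> shift 1; polish -> shift 1; deburr -> shift 6; route -> shift 7.

shift 5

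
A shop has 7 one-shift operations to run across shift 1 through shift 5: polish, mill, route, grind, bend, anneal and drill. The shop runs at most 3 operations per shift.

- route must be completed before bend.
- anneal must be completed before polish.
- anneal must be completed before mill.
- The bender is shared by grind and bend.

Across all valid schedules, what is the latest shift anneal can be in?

shift 4

Downstream work caps anneal at shift 4.
anneal at shift 4 is achievable: bend in shift 2, mill in shift 5, anneal in shift 4, drill in shift 1, grind in shift 1, polish in shift 5, route in shift 1.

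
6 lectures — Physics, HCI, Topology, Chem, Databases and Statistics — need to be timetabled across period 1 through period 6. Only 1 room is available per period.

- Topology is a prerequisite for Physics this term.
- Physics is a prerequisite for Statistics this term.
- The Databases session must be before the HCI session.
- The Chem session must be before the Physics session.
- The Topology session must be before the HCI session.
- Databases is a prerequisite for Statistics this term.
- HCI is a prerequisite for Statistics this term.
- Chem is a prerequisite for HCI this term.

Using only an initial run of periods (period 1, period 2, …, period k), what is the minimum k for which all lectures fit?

6

The precedence chain requires at least 3 distinct periods.
With at most 1 per period and 6 lectures, at least 6 periods are needed.
6 works (last occupied period: period 6): for example Databases=period 3; Statistics=period 6; HCI=period 4; Chem=period 2; Topology=period 1; Physics=period 5.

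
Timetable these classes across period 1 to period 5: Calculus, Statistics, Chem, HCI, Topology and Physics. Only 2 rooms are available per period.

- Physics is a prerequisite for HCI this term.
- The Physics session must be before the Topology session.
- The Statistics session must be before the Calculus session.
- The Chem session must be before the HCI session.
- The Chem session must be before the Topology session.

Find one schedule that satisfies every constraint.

HCI -> period 2; Calculus -> period 4; Chem -> period 1; Topology -> period 2; Physics -> period 1; Statistics -> period 3

Checking: Statistics(period 3) before Calculus(period 4); Chem(period 1) before HCI(period 2); Chem(period 1) before Topology(period 2); Physics(period 1) before HCI(period 2); Physics(period 1) before Topology(period 2); max 2 per period (cap 2).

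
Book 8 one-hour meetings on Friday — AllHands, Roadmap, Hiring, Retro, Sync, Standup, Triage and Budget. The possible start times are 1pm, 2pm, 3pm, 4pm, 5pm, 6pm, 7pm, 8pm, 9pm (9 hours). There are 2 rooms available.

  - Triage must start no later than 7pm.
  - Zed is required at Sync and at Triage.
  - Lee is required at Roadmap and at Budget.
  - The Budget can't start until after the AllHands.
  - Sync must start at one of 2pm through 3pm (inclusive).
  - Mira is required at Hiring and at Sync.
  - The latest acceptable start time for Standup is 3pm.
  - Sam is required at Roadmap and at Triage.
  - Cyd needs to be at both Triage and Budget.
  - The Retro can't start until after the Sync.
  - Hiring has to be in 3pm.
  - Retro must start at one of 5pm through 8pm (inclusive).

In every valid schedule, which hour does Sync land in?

2pm

Sync's window is 2pm–3pm.
Hiring is fixed at 3pm, and Sync can't share a hour with Hiring.
So Sync must be 2pm.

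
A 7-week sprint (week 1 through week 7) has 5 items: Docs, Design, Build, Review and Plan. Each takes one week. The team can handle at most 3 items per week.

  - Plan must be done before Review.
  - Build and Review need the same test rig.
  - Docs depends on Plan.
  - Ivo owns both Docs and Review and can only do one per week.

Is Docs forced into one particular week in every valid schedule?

No

Docs can be week 2 (e.g. Build in week 1; Design in week 1; Plan in week 1; Docs in week 2; Review in week 3) or week 3 (e.g. Build=week 1; Review=week 2; Design=week 1; Docs=week 3; Plan=week 1).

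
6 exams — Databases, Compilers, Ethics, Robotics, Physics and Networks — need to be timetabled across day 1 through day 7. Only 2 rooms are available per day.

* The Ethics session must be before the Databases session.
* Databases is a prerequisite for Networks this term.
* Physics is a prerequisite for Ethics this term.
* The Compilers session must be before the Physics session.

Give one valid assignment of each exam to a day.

Ethics=day 3, Robotics=day 1, Compilers=day 1, Databases=day 4, Physics=day 2, Networks=day 5

Checking: Ethics(day 3) before Databases(day 4); Compilers(day 1) before Physics(day 2); Physics(day 2) before Ethics(day 3); Databases(day 4) before Networks(day 5); max 2 per day (cap 2).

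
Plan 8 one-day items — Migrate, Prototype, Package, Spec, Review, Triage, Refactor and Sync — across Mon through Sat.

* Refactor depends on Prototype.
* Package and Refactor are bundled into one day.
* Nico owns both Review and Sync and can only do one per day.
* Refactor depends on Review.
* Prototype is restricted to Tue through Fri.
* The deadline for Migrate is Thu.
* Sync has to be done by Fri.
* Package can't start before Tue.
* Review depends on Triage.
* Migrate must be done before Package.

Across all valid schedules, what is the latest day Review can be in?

Fri

Precedence pushes Review to at least Tue; downstream work caps Review at Fri.
Review at Fri is achievable: Package in Sat, Spec in Mon, Review in Fri, Migrate in Mon, Prototype in Tue, Refactor in Sat, Triage in Mon, Sync in Mon.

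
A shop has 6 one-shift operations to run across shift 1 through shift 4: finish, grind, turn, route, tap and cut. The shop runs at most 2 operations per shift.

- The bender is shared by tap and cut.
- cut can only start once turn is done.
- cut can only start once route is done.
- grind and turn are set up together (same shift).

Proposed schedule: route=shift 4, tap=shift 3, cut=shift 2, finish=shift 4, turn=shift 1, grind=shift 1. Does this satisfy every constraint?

No — it violates: cut can only start once route is done

cut can only start once turn is done — holds.
The bender is shared by tap and cut — holds.
grind and turn are set up together (same shift) — holds.
cut can only start once route is done — violated.
The shop runs at most 2 operations per shift — holds.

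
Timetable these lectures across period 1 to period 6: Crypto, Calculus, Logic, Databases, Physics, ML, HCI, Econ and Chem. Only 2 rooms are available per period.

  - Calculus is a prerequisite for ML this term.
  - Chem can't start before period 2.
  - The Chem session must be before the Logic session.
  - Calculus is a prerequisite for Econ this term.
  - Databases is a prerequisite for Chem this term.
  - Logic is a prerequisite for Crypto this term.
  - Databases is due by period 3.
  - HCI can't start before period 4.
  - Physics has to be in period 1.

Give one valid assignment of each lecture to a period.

Physics=period 1, ML=period 3, Econ=period 5, Calculus=period 2, Databases=period 1, Chem=period 2, HCI=period 4, Crypto=period 4, Logic=period 3

Checking: Calculus(period 2) before ML(period 3); Databases(period 1) before Chem(period 2); Calculus(period 2) before Econ(period 5); Chem(period 2) before Logic(period 3); Logic(period 3) before Crypto(period 4); Physics=period 1 in [period 1,period 1]; Chem=period 2 in [period 2,period 6]; Databases=period 1 in [period 1,period 3]; HCI=period 4 in [period 4,period 6]; max 2 per period (cap 2).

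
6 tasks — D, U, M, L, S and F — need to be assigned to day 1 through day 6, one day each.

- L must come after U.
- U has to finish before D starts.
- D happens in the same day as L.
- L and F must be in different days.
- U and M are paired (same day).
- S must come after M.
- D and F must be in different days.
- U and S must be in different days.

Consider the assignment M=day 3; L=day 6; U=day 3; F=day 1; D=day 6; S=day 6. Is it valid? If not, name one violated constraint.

D and F must be in different days — holds.
U and M are paired (same day) — holds.
L and F must be in different days — holds.
D happens in the same day as L — holds.
S must come after M — holds.
U has to finish before D starts — holds.
L must come after U — holds.
U and S must be in different days — holds.

Valid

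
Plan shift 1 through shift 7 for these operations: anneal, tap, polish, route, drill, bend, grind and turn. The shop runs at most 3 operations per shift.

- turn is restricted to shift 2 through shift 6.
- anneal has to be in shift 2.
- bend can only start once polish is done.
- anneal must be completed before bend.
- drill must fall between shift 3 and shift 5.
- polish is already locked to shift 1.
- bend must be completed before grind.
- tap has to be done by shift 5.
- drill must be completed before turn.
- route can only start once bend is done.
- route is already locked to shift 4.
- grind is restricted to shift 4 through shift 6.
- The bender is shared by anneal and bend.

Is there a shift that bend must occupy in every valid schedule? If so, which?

shift 3

anneal is fixed at shift 2 and must come before bend, so bend is at least shift 3.
route is fixed at shift 4 and must come after bend, so bend is at most shift 3.
So bend must be shift 3.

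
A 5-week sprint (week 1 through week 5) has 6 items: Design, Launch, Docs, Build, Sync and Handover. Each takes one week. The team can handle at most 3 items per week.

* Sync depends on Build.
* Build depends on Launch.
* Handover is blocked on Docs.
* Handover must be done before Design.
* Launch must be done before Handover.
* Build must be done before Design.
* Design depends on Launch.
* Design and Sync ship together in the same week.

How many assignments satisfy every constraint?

40

Splitting on Design: it can be week 3 (1), week 4 (8), week 5 (31). Listing each branch's schedules as (Launch, Docs, Build, Sync, Handover) by week number:
Design=week 3: (1,1,2,3,2) — 1.
Design=week 4: (1,1,2,4,2) (1,1,2,4,3) (1,1,3,4,2) (1,1,3,4,3) (1,2,2,4,3) (1,2,3,4,3) (2,1,3,4,3) (2,2,3,4,3) — 8.
Design=week 5: (1,1,2,5,2) (1,1,2,5,3) (1,1,2,5,4) (1,1,3,5,2) (1,1,3,5,3) (1,1,3,5,4) (1,1,4,5,2) (1,1,4,5,3) (1,1,4,5,4) (1,2,2,5,3) (1,2,2,5,4) (1,2,3,5,3) (1,2,3,5,4) (1,2,4,5,3) (1,2,4,5,4) (1,3,2,5,4) (1,3,3,5,4) (1,3,4,5,4) (2,1,3,5,3) (2,1,3,5,4) (2,1,4,5,3) (2,1,4,5,4) (2,2,3,5,3) (2,2,3,5,4) (2,2,4,5,3) (2,2,4,5,4) (2,3,3,5,4) (2,3,4,5,4) (3,1,4,5,4) (3,2,4,5,4) (3,3,4,5,4) — 31.
Summing: 1 + 8 + 31 = 40.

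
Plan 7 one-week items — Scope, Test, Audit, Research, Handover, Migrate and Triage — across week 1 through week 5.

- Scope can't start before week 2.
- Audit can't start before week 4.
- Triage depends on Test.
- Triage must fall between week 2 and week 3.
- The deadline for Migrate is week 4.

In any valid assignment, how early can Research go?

Research at week 1 is achievable: Migrate -> week 1; Research -> week 1; Test -> week 1; Scope -> week 2; Triage -> week 2; Handover -> week 1; Audit -> week 4.

week 1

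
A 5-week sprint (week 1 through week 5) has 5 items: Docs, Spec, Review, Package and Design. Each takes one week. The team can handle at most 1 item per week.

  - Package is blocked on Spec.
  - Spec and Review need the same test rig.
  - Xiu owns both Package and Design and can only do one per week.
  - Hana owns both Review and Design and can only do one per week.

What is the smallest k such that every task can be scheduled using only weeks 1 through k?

The precedence chain requires at least 2 distinct weeks.
With at most 1 per week and 5 tasks, at least 5 weeks are needed.
5 works (last occupied week: week 5): for example Spec in week 1; Design in week 5; Docs in week 3; Package in week 2; Review in week 4.

5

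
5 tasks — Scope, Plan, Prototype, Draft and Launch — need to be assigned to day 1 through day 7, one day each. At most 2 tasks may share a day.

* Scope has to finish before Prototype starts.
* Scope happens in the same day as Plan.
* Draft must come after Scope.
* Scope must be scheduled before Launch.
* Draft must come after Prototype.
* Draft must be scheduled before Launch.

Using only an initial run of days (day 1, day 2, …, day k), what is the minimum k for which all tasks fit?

4 days

The precedence chain requires at least 4 distinct days.
With at most 2 per day and 5 tasks, at least 3 days are needed.
4 works (last occupied day: day 4): for example Scope=day 1, Prototype=day 2, Launch=day 4, Draft=day 3, Plan=day 1.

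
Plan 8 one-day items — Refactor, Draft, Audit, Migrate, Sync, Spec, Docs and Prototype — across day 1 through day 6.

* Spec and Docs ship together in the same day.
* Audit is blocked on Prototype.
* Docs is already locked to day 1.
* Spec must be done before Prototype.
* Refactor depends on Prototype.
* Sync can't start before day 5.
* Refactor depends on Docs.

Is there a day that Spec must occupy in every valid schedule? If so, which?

Spec must be in the same day as Docs, which can't be after day 1, so Spec is at most day 1.
So Spec is pinned to day 1.

day 1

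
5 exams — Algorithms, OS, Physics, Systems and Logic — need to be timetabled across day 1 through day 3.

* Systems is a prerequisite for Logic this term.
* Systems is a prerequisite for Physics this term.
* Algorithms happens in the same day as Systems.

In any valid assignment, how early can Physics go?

day 2

Precedence pushes Physics to at least day 2.
Physics at day 2 is achievable: Algorithms -> day 1; Physics -> day 2; Logic -> day 2; Systems -> day 1; OS -> day 1.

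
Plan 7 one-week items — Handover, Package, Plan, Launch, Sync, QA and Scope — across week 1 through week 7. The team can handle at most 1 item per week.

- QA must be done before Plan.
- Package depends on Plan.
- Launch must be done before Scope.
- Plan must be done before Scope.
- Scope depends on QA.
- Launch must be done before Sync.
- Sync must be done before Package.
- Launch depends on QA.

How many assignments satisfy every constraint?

Splitting on Package: it can be week 5 (6), week 6 (20), week 7 (30). Listing each branch's schedules as (Handover, Plan, Launch, Sync, QA, Scope) by week number:
Package=week 5: (6,2,3,4,1,7) (6,3,2,4,1,7) (6,4,2,3,1,7) (7,2,3,4,1,6) (7,3,2,4,1,6) (7,4,2,3,1,6) — 6.
Package=week 6: (1,3,4,5,2,7) (1,4,3,5,2,7) (1,5,3,4,2,7) (2,3,4,5,1,7) (2,4,3,5,1,7) (2,5,3,4,1,7) (3,2,4,5,1,7) (3,4,2,5,1,7) (3,5,2,4,1,7) (4,2,3,5,1,7) (4,3,2,5,1,7) (4,5,2,3,1,7) (5,2,3,4,1,7) (5,3,2,4,1,7) (5,4,2,3,1,7) (7,2,3,4,1,5) (7,2,3,5,1,4) (7,3,2,4,1,5) (7,3,2,5,1,4) (7,4,2,3,1,5) — 20.
Package=week 7: (1,3,4,5,2,6) (1,3,4,6,2,5) (1,4,3,5,2,6) (1,4,3,6,2,5) (1,5,3,4,2,6) (2,3,4,5,1,6) (2,3,4,6,1,5) (2,4,3,5,1,6) (2,4,3,6,1,5) (2,5,3,4,1,6) (3,2,4,5,1,6) (3,2,4,6,1,5) (3,4,2,5,1,6) (3,4,2,6,1,5) (3,5,2,4,1,6) (4,2,3,5,1,6) (4,2,3,6,1,5) (4,3,2,5,1,6) (4,3,2,6,1,5) (4,5,2,3,1,6) (5,2,3,4,1,6) (5,2,3,6,1,4) (5,3,2,4,1,6) (5,3,2,6,1,4) (5,4,2,3,1,6) (6,2,3,4,1,5) (6,2,3,5,1,4) (6,3,2,4,1,5) (6,3,2,5,1,4) (6,4,2,3,1,5) — 30.
Summing: 6 + 20 + 30 = 56.

56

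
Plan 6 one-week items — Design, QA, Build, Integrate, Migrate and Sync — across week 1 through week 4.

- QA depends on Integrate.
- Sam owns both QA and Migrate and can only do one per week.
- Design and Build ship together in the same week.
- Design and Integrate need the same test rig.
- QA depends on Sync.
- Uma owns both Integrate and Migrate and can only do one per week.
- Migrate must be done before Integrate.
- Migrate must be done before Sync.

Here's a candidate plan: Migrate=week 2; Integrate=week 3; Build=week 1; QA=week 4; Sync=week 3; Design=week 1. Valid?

Sam owns both QA and Migrate and can only do one per week — holds.
QA depends on Integrate — holds.
Migrate must be done before Integrate — holds.
QA depends on Sync — holds.
Design and Integrate need the same test rig — holds.
Design and Build ship together in the same week — holds.
Migrate must be done before Sync — holds.
Uma owns both Integrate and Migrate and can only do one per week — holds.

Yes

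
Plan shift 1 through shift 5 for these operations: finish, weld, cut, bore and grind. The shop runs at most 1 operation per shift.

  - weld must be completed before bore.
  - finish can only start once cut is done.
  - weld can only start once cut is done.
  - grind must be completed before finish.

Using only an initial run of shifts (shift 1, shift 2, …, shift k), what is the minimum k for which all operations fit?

5

The precedence chain requires at least 3 distinct shifts.
With at most 1 per shift and 5 operations, at least 5 shifts are needed.
5 works (last occupied shift: shift 5): for example bore=shift 5; cut=shift 1; finish=shift 3; grind=shift 2; weld=shift 4.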